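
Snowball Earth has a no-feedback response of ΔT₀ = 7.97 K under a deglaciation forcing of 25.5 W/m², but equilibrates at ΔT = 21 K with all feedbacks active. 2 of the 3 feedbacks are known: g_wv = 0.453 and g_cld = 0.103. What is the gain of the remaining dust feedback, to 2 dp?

Amplification A = ΔT/ΔT₀ = 21/7.97 = 2.635.
Total gain g = 1 − 1/A = 1 − 1/2.635 = 0.6205.
Known gains sum to 0.453 + 0.103 = 0.556.
g_dust = 0.6205 − 0.556 = 0.06.

0.06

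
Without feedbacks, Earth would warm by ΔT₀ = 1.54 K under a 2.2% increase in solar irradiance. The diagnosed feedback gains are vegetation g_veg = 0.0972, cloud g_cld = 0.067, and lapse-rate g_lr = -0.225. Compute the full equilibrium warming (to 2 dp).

Total gain g = 0.0972 + 0.067 − 0.225 = -0.0608.
Amplification A = 1/(1 + 0.0608) = 0.9427.
ΔT = 1.54 × 0.9427 = 1.45 K.

1.45 K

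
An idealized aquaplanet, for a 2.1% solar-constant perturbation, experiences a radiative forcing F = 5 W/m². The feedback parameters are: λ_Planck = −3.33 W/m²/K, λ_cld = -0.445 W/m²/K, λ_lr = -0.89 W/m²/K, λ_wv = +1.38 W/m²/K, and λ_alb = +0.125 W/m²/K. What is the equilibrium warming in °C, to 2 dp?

Net feedback parameter λ = (−3.33) + (-0.445) + (-0.89) + (+1.38) + (+0.125) = -3.16 W/m²/K.
ΔT = −F/λ = −5/(-3.16) = 1.58 °C.

1.58 °C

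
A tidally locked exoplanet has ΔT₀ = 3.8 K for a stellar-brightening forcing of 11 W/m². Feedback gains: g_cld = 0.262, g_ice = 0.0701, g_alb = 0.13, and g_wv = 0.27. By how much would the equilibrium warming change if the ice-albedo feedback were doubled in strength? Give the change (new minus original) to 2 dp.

5.03 K

Original: g = 0.7321, ΔT = 3.8/(1−0.7321) = 14.1844 K.
With doubled ice-albedo: g' = 0.8022, ΔT' = 3.8/(1−0.8022) = 19.2113 K.
Change = 19.2113 − 14.1844 = 5.03 K.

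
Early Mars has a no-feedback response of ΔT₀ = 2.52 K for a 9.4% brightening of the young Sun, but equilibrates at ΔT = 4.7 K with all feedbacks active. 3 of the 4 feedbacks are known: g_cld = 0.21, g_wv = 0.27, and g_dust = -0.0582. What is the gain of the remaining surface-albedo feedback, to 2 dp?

Amplification A = ΔT/ΔT₀ = 4.7/2.52 = 1.865.
Total gain g = 1 − 1/A = 1 − 1/1.865 = 0.4638.
Known gains sum to 0.21 + 0.27 − 0.0582 = 0.4218.
g_alb = 0.4638 − 0.4218 = 0.04.

0.04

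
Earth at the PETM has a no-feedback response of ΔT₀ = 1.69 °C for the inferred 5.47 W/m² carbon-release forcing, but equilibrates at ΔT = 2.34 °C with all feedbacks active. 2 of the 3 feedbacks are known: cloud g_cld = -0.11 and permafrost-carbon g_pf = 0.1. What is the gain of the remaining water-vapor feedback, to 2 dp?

Amplification A = ΔT/ΔT₀ = 2.34/1.69 = 1.385.
Total gain g = 1 − 1/A = 1 − 1/1.385 = 0.278.
Known gains sum to -0.11 + 0.1 = -0.01.
g_wv = 0.278 + 0.01 = 0.29.

0.29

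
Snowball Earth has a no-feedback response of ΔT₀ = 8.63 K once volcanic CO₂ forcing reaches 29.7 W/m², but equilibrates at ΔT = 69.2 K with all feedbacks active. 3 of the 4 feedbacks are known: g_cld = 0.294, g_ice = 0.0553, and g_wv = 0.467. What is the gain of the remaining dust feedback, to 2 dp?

0.06

Amplification A = ΔT/ΔT₀ = 69.2/8.63 = 8.019.
Total gain g = 1 − 1/A = 1 − 1/8.019 = 0.8753.
Known gains sum to 0.294 + 0.0553 + 0.467 = 0.8163.
g_dust = 0.8753 − 0.8163 = 0.06.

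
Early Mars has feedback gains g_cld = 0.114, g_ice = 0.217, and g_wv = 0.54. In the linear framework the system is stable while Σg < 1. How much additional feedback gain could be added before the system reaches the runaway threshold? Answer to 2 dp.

0.13

Current total gain = 0.114 + 0.217 + 0.54 = 0.871.
Margin to runaway = 1 − 0.871 = 0.13.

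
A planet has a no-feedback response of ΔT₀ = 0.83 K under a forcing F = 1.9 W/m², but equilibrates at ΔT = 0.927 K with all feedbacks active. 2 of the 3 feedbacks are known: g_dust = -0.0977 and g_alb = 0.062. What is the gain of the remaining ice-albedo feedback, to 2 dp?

Amplification A = ΔT/ΔT₀ = 0.927/0.83 = 1.117.
Total gain g = 1 − 1/A = 1 − 1/1.117 = 0.1047.
Known gains sum to -0.0977 + 0.062 = -0.0357.
g_ice = 0.1047 + 0.0357 = 0.14.

0.14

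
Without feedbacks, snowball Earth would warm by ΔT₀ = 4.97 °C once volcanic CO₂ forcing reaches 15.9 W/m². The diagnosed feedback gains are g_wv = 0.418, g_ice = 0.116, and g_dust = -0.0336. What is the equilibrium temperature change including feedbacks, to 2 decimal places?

9.95 °C

Total gain g = 0.418 + 0.116 − 0.0336 = 0.5004.
Amplification A = 1/(1 − 0.5004) = 2.002.
ΔT = 4.97 × 2.002 = 9.95 °C.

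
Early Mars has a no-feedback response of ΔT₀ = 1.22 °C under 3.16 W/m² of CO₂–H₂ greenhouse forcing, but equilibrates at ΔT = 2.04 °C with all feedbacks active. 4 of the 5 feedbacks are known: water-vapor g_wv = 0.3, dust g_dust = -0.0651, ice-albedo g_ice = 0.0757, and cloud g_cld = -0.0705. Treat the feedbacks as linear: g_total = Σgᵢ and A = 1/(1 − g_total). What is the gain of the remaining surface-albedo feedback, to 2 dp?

0.16

Amplification A = ΔT/ΔT₀ = 2.04/1.22 = 1.672.
Total gain g = 1 − 1/A = 1 − 1/1.672 = 0.4019.
Known gains sum to 0.3 − 0.0651 + 0.0757 − 0.0705 = 0.2401.
g_alb = 0.4019 − 0.2401 = 0.16.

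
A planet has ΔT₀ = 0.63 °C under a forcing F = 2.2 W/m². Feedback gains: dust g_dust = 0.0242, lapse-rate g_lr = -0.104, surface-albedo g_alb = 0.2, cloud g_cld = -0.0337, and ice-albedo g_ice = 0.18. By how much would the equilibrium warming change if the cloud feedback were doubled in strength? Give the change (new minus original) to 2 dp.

Original: g = 0.2665, ΔT = 0.63/(1−0.2665) = 0.8589 °C.
With doubled cloud: g' = 0.2328, ΔT' = 0.63/(1−0.2328) = 0.8212 °C.
Change = 0.8212 − 0.8589 = -0.04 °C.

-0.04 °C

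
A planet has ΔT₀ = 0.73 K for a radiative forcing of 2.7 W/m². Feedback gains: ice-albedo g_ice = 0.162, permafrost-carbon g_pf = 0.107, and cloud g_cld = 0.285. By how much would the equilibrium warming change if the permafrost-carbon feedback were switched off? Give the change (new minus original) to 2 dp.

Original: g = 0.554, ΔT = 0.73/(1−0.554) = 1.6368 K.
Without permafrost-carbon: g' = 0.447, ΔT' = 0.73/(1−0.447) = 1.3201 K.
Change = 1.3201 − 1.6368 = -0.32 K.

-0.32 K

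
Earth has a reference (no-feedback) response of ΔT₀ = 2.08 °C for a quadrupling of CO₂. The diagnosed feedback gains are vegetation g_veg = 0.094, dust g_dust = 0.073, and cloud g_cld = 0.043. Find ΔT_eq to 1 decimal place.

Total gain g = 0.094 + 0.073 + 0.043 = 0.21.
Amplification A = 1/(1 − 0.21) = 1.266.
ΔT = 2.08 × 1.266 = 2.6 °C.

2.6 °C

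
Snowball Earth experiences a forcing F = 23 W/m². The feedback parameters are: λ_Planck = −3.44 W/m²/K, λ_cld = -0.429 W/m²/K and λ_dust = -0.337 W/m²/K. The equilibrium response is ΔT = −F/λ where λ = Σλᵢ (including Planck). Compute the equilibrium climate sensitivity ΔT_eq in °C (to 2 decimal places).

5.47 °C

Net feedback parameter λ = (−3.44) + (-0.429) + (-0.337) = -4.206 W/m²/K.
ΔT = −F/λ = −23/(-4.206) = 5.47 °C.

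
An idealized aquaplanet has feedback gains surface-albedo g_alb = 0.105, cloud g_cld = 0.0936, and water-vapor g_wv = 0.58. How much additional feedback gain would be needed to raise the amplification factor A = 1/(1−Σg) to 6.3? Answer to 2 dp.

Current total gain = 0.7786.
Target gain for A = 6.3: g* = 1 − 1/6.3 = 0.8413.
Additional gain needed = 0.8413 − 0.7786 = 0.06.

0.06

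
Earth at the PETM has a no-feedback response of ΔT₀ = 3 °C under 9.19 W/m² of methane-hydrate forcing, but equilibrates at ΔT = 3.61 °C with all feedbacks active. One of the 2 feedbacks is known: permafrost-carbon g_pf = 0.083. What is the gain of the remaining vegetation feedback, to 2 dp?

0.09

Amplification A = ΔT/ΔT₀ = 3.61/3 = 1.203.
Total gain g = 1 − 1/A = 1 − 1/1.203 = 0.1687.
The known gain is 0.083.
g_veg = 0.1687 − 0.083 = 0.09.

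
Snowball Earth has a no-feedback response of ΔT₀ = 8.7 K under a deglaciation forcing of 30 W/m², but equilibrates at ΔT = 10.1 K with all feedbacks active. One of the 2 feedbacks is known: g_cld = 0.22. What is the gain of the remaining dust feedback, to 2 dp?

Amplification A = ΔT/ΔT₀ = 10.1/8.7 = 1.161.
Total gain g = 1 − 1/A = 1 − 1/1.161 = 0.1387.
The known gain is 0.22.
g_dust = 0.1387 − 0.22 = -0.08.

-0.08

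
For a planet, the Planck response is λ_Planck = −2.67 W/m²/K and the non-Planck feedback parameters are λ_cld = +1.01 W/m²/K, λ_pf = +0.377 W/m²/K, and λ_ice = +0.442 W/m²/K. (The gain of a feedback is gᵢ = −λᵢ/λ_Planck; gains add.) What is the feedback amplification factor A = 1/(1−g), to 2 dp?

Convert to gains: g_cld = 1.01/2.67 = 0.3783; g_pf = 0.377/2.67 = 0.1412; g_ice = 0.442/2.67 = 0.1655.
Total gain g = 0.685.
A = 1/(1 − 0.685) = 3.17.

3.17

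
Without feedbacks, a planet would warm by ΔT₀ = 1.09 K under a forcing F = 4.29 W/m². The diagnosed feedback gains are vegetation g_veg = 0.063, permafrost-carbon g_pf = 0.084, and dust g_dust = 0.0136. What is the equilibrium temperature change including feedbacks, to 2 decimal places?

Total gain g = 0.063 + 0.084 + 0.0136 = 0.1606.
Amplification A = 1/(1 − 0.1606) = 1.191.
ΔT = 1.09 × 1.191 = 1.30 K.

1.30 K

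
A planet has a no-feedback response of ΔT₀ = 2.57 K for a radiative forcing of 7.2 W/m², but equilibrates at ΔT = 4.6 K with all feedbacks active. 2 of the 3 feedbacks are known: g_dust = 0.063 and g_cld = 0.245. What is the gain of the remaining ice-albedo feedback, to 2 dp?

Amplification A = ΔT/ΔT₀ = 4.6/2.57 = 1.79.
Total gain g = 1 − 1/A = 1 − 1/1.79 = 0.4413.
Known gains sum to 0.063 + 0.245 = 0.308.
g_ice = 0.4413 − 0.308 = 0.13.

0.13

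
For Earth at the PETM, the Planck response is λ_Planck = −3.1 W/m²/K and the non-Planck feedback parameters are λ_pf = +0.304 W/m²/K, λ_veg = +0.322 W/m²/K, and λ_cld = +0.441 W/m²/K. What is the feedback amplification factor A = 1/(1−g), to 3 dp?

1.525

Convert to gains: g_pf = 0.304/3.1 = 0.09806; g_veg = 0.322/3.1 = 0.1039; g_cld = 0.441/3.1 = 0.1423.
Total gain g = 0.34426.
A = 1/(1 − 0.34426) = 1.525.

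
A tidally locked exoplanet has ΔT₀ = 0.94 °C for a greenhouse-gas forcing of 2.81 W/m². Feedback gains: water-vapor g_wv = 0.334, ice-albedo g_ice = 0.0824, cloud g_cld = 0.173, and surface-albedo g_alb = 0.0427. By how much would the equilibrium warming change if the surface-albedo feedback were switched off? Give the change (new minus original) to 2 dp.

-0.27 °C

Original: g = 0.6321, ΔT = 0.94/(1−0.6321) = 2.5550 °C.
Without surface-albedo: g' = 0.5894, ΔT' = 0.94/(1−0.5894) = 2.2893 °C.
Change = 2.2893 − 2.5550 = -0.27 °C.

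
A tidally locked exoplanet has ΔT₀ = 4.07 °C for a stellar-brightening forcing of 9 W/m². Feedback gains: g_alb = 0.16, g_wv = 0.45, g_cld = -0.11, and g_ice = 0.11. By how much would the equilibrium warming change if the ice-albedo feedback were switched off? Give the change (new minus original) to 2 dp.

Original: g = 0.61, ΔT = 4.07/(1−0.61) = 10.4359 °C.
Without ice-albedo: g' = 0.5, ΔT' = 4.07/(1−0.5) = 8.1400 °C.
Change = 8.1400 − 10.4359 = -2.30 °C.

-2.30 °C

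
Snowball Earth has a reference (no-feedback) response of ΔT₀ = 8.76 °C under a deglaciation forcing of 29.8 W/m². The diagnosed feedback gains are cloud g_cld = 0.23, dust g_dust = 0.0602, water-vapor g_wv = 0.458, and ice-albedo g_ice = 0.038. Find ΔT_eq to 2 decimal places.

Total gain g = 0.23 + 0.0602 + 0.458 + 0.038 = 0.7862.
Amplification A = 1/(1 − 0.7862) = 4.677.
ΔT = 8.76 × 4.677 = 40.97 °C.

40.97 °C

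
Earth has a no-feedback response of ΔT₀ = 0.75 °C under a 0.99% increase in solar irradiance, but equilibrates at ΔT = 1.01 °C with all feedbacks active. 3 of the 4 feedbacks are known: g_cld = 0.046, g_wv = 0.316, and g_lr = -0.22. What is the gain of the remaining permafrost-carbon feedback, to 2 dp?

0.12

Amplification A = ΔT/ΔT₀ = 1.01/0.75 = 1.347.
Total gain g = 1 − 1/A = 1 − 1/1.347 = 0.2576.
Known gains sum to 0.046 + 0.316 − 0.22 = 0.142.
g_pf = 0.2576 − 0.142 = 0.12.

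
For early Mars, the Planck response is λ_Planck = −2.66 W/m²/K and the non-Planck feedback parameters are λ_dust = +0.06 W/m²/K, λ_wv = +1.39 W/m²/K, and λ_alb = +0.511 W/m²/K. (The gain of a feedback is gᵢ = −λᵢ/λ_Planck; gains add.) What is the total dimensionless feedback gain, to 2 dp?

Convert to gains: g_dust = 0.06/2.66 = 0.02256; g_wv = 1.39/2.66 = 0.5226; g_alb = 0.511/2.66 = 0.1921.
Total gain g = 0.73726.

0.74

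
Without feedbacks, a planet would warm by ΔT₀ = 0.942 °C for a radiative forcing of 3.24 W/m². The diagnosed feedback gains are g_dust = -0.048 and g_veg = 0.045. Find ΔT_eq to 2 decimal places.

Total gain g = -0.048 + 0.045 = -0.003.
Amplification A = 1/(1 + 0.003) = 0.997.
ΔT = 0.942 × 0.997 = 0.94 °C.

0.94 °C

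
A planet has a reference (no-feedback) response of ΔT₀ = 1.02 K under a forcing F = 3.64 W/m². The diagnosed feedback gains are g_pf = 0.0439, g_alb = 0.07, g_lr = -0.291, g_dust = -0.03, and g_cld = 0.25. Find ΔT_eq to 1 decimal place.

1.1 K

Total gain g = 0.0439 + 0.07 − 0.291 − 0.03 + 0.25 = 0.0429.
Amplification A = 1/(1 − 0.0429) = 1.045.
ΔT = 1.02 × 1.045 = 1.1 K.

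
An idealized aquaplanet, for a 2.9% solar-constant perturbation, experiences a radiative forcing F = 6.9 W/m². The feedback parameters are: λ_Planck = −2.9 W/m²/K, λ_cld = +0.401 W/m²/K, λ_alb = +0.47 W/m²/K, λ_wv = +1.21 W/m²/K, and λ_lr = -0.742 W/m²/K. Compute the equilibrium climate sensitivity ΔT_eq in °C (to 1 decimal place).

Net feedback parameter λ = (−2.9) + (+0.401) + (+0.47) + (+1.21) + (-0.742) = -1.561 W/m²/K.
ΔT = −F/λ = −6.9/(-1.561) = 4.4 °C.

4.4 °C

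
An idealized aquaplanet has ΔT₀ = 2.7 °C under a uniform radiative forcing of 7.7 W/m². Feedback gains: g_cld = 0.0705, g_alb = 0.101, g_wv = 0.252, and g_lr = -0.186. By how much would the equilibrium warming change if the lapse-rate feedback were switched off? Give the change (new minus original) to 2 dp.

Original: g = 0.2375, ΔT = 2.7/(1−0.2375) = 3.5410 °C.
Without lapse-rate: g' = 0.4235, ΔT' = 2.7/(1−0.4235) = 4.6834 °C.
Change = 4.6834 − 3.5410 = 1.14 °C.

1.14 °C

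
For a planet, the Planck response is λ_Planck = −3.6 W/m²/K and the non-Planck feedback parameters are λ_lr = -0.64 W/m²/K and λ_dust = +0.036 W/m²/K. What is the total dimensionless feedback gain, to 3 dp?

-0.168

Convert to gains: g_lr = -0.64/3.6 = -0.1778; g_dust = 0.036/3.6 = 0.01.
Total gain g = -0.1678.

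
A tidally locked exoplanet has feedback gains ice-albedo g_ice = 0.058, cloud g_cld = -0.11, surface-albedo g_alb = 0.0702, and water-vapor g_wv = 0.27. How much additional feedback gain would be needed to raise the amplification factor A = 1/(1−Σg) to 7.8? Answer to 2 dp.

Current total gain = 0.2882.
Target gain for A = 7.8: g* = 1 − 1/7.8 = 0.8718.
Additional gain needed = 0.8718 − 0.2882 = 0.58.

0.58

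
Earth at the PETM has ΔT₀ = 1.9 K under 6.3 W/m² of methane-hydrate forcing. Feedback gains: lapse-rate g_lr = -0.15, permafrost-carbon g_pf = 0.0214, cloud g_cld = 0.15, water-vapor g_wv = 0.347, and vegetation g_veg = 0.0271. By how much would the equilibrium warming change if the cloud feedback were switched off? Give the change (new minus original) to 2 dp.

Original: g = 0.3955, ΔT = 1.9/(1−0.3955) = 3.1431 K.
Without cloud: g' = 0.2455, ΔT' = 1.9/(1−0.2455) = 2.5182 K.
Change = 2.5182 − 3.1431 = -0.62 K.

-0.62 K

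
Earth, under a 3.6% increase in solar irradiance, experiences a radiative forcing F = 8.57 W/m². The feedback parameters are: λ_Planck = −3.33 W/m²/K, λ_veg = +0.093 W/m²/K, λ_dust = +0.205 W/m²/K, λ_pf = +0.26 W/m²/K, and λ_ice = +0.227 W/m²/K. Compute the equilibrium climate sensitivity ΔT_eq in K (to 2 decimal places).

3.37 K

Net feedback parameter λ = (−3.33) + (+0.093) + (+0.205) + (+0.26) + (+0.227) = -2.545 W/m²/K.
ΔT = −F/λ = −8.57/(-2.545) = 3.37 K.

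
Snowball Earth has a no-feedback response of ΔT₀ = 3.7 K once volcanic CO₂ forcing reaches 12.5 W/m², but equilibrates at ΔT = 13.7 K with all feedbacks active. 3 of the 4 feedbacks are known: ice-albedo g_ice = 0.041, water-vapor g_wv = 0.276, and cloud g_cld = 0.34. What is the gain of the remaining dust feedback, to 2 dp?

Amplification A = ΔT/ΔT₀ = 13.7/3.7 = 3.703.
Total gain g = 1 − 1/A = 1 − 1/3.703 = 0.7299.
Known gains sum to 0.041 + 0.276 + 0.34 = 0.657.
g_dust = 0.7299 − 0.657 = 0.07.

0.07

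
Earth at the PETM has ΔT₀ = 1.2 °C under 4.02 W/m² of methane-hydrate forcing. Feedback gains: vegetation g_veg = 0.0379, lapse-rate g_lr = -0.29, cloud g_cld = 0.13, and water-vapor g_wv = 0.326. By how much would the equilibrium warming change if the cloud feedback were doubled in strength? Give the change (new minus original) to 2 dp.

Original: g = 0.2039, ΔT = 1.2/(1−0.2039) = 1.5073 °C.
With doubled cloud: g' = 0.3339, ΔT' = 1.2/(1−0.3339) = 1.8015 °C.
Change = 1.8015 − 1.5073 = 0.29 °C.

0.29 °C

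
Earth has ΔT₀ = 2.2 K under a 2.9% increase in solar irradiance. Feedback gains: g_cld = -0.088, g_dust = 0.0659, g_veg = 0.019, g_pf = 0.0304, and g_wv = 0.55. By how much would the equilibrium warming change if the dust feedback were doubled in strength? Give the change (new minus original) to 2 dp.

0.96 K

Original: g = 0.5773, ΔT = 2.2/(1−0.5773) = 5.2046 K.
With doubled dust: g' = 0.6432, ΔT' = 2.2/(1−0.6432) = 6.1659 K.
Change = 6.1659 − 5.2046 = 0.96 K.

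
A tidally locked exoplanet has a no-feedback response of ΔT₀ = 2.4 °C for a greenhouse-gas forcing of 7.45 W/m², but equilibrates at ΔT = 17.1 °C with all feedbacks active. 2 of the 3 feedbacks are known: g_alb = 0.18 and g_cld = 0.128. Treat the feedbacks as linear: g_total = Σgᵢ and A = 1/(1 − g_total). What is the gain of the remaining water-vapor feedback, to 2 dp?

0.55

Amplification A = ΔT/ΔT₀ = 17.1/2.4 = 7.125.
Total gain g = 1 − 1/A = 1 − 1/7.125 = 0.8596.
Known gains sum to 0.18 + 0.128 = 0.308.
g_wv = 0.8596 − 0.308 = 0.55.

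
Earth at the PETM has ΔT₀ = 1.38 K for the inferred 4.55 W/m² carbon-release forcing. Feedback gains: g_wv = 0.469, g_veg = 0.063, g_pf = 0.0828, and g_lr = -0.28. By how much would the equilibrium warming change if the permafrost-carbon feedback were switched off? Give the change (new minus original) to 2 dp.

-0.23 K

Original: g = 0.3348, ΔT = 1.38/(1−0.3348) = 2.0746 K.
Without permafrost-carbon: g' = 0.252, ΔT' = 1.38/(1−0.252) = 1.8449 K.
Change = 1.8449 − 2.0746 = -0.23 K.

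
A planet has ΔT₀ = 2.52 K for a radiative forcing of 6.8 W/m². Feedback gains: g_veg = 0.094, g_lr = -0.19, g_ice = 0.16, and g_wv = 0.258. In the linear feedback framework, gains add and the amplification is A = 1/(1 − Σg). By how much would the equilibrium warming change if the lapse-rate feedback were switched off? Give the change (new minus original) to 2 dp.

1.45 K

Original: g = 0.322, ΔT = 2.52/(1−0.322) = 3.7168 K.
Without lapse-rate: g' = 0.512, ΔT' = 2.52/(1−0.512) = 5.1639 K.
Change = 5.1639 − 3.7168 = 1.45 K.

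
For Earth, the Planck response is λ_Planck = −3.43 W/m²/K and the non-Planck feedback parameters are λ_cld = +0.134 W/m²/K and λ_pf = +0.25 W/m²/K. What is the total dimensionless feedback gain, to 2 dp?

Convert to gains: g_cld = 0.134/3.43 = 0.03907; g_pf = 0.25/3.43 = 0.07289.
Total gain g = 0.11196.

0.11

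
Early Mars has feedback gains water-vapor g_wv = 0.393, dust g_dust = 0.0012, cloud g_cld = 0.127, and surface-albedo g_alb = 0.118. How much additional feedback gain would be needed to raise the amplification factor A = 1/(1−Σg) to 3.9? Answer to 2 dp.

Current total gain = 0.6392.
Target gain for A = 3.9: g* = 1 − 1/3.9 = 0.7436.
Additional gain needed = 0.7436 − 0.6392 = 0.10.

0.10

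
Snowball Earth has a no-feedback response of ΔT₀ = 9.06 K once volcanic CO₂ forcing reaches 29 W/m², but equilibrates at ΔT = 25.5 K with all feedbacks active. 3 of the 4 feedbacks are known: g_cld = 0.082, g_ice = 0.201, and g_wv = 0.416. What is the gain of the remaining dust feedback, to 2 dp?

Amplification A = ΔT/ΔT₀ = 25.5/9.06 = 2.815.
Total gain g = 1 − 1/A = 1 − 1/2.815 = 0.6448.
Known gains sum to 0.082 + 0.201 + 0.416 = 0.699.
g_dust = 0.6448 − 0.699 = -0.05.

-0.05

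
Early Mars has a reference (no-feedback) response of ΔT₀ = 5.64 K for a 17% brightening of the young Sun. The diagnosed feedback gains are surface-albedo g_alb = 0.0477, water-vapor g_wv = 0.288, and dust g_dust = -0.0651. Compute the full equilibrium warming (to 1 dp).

Total gain g = 0.0477 + 0.288 − 0.0651 = 0.2706.
Amplification A = 1/(1 − 0.2706) = 1.371.
ΔT = 5.64 × 1.371 = 7.7 K.

7.7 K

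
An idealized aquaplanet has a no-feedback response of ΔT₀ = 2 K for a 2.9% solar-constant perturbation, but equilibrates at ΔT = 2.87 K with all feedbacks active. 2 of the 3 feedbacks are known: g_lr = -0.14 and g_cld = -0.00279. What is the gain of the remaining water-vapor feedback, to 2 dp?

Amplification A = ΔT/ΔT₀ = 2.87/2 = 1.435.
Total gain g = 1 − 1/A = 1 − 1/1.435 = 0.3031.
Known gains sum to -0.14 − 0.00279 = -0.14279.
g_wv = 0.3031 + 0.14279 = 0.45.

0.45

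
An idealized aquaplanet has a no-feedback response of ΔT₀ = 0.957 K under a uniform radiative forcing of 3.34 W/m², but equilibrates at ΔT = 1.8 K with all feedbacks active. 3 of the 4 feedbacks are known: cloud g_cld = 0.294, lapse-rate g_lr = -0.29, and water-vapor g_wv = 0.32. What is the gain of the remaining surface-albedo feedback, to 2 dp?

0.14

Amplification A = ΔT/ΔT₀ = 1.8/0.957 = 1.881.
Total gain g = 1 − 1/A = 1 − 1/1.881 = 0.4684.
Known gains sum to 0.294 − 0.29 + 0.32 = 0.324.
g_alb = 0.4684 − 0.324 = 0.14.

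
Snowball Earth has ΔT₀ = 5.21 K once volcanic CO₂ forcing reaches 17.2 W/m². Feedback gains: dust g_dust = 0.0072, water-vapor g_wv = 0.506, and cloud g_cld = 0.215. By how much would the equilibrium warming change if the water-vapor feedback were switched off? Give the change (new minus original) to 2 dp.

-12.47 K

Original: g = 0.7282, ΔT = 5.21/(1−0.7282) = 19.1685 K.
Without water-vapor: g' = 0.2222, ΔT' = 5.21/(1−0.2222) = 6.6984 K.
Change = 6.6984 − 19.1685 = -12.47 K.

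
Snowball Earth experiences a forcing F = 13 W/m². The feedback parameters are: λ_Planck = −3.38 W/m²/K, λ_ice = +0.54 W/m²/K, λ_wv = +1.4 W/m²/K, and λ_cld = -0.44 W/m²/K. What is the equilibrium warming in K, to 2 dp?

6.91 K

Net feedback parameter λ = (−3.38) + (+0.54) + (+1.4) + (-0.44) = -1.88 W/m²/K.
ΔT = −F/λ = −13/(-1.88) = 6.91 K.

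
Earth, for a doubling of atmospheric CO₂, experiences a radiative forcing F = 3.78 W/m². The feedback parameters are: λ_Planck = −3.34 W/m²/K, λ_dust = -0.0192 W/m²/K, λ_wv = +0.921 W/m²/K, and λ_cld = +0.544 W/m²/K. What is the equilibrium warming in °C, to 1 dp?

Net feedback parameter λ = (−3.34) + (-0.0192) + (+0.921) + (+0.544) = -1.8942 W/m²/K.
ΔT = −F/λ = −3.78/(-1.8942) = 2.0 °C.

2.0 °C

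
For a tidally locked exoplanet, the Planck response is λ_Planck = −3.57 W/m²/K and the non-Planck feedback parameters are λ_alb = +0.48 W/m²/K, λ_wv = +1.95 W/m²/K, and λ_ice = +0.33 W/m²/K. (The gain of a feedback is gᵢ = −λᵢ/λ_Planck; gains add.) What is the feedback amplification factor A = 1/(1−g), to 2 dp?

4.41

Convert to gains: g_alb = 0.48/3.57 = 0.1345; g_wv = 1.95/3.57 = 0.5462; g_ice = 0.33/3.57 = 0.09244.
Total gain g = 0.77314.
A = 1/(1 − 0.77314) = 4.41.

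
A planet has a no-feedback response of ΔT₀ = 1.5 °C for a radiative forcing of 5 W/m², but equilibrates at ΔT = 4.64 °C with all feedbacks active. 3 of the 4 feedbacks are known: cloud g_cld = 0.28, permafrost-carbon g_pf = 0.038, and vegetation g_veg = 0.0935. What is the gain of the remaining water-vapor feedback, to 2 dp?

0.27

Amplification A = ΔT/ΔT₀ = 4.64/1.5 = 3.093.
Total gain g = 1 − 1/A = 1 − 1/3.093 = 0.6767.
Known gains sum to 0.28 + 0.038 + 0.0935 = 0.4115.
g_wv = 0.6767 − 0.4115 = 0.27.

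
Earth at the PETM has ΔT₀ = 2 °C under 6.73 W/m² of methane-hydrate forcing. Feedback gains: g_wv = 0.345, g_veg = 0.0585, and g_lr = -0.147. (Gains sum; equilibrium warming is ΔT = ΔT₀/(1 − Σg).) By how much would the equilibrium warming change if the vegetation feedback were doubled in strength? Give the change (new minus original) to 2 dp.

0.23 °C

Original: g = 0.2565, ΔT = 2/(1−0.2565) = 2.6900 °C.
With doubled vegetation: g' = 0.315, ΔT' = 2/(1−0.315) = 2.9197 °C.
Change = 2.9197 − 2.6900 = 0.23 °C.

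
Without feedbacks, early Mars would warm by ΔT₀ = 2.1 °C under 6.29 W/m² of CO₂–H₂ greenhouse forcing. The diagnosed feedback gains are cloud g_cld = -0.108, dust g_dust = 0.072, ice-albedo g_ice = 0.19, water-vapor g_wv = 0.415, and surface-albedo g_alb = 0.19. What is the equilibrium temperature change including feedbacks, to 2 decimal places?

Total gain g = -0.108 + 0.072 + 0.19 + 0.415 + 0.19 = 0.759.
Amplification A = 1/(1 − 0.759) = 4.149.
ΔT = 2.1 × 4.149 = 8.71 °C.

8.71 °C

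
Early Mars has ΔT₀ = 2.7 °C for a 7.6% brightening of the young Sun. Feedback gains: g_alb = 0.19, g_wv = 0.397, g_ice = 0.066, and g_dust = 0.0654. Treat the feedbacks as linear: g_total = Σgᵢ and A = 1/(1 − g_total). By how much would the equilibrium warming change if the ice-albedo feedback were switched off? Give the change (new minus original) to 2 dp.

-1.82 °C

Original: g = 0.7184, ΔT = 2.7/(1−0.7184) = 9.5881 °C.
Without ice-albedo: g' = 0.6524, ΔT' = 2.7/(1−0.6524) = 7.7675 °C.
Change = 7.7675 − 9.5881 = -1.82 °C.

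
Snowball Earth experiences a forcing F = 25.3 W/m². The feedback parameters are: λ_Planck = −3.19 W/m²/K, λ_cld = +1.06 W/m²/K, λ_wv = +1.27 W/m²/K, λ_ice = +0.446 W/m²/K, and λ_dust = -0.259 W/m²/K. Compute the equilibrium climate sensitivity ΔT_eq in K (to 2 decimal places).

37.59 K

Net feedback parameter λ = (−3.19) + (+1.06) + (+1.27) + (+0.446) + (-0.259) = -0.673 W/m²/K.
ΔT = −F/λ = −25.3/(-0.673) = 37.59 K.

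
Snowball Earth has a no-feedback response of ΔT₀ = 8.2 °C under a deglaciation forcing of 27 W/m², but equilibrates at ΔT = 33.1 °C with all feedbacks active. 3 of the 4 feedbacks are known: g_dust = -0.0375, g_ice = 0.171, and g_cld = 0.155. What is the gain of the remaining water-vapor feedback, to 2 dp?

0.46

Amplification A = ΔT/ΔT₀ = 33.1/8.2 = 4.037.
Total gain g = 1 − 1/A = 1 − 1/4.037 = 0.7523.
Known gains sum to -0.0375 + 0.171 + 0.155 = 0.2885.
g_wv = 0.7523 − 0.2885 = 0.46.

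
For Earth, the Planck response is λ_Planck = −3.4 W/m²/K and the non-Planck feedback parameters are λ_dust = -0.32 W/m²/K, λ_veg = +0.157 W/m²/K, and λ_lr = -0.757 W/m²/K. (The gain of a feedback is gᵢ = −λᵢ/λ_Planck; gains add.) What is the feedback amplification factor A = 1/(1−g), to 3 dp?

Convert to gains: g_dust = -0.32/3.4 = -0.09412; g_veg = 0.157/3.4 = 0.04618; g_lr = -0.757/3.4 = -0.2226.
Total gain g = -0.27054.
A = 1/(1 + 0.27054) = 0.787.

0.787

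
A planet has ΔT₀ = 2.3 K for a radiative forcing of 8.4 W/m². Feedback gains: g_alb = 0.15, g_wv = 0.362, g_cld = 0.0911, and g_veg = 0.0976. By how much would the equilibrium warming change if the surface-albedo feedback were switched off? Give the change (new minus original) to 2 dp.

Original: g = 0.7007, ΔT = 2.3/(1−0.7007) = 7.6846 K.
Without surface-albedo: g' = 0.5507, ΔT' = 2.3/(1−0.5507) = 5.1191 K.
Change = 5.1191 − 7.6846 = -2.57 K.

-2.57 K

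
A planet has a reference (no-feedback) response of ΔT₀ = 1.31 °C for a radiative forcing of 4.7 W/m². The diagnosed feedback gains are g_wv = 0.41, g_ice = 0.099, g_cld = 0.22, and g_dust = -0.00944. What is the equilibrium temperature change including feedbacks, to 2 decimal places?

4.67 °C

Total gain g = 0.41 + 0.099 + 0.22 − 0.00944 = 0.71956.
Amplification A = 1/(1 − 0.71956) = 3.566.
ΔT = 1.31 × 3.566 = 4.67 °C.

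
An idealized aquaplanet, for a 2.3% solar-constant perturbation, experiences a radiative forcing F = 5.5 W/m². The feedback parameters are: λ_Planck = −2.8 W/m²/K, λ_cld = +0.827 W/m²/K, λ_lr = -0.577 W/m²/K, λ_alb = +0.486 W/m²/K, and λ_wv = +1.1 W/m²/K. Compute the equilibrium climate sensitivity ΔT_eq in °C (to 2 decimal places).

5.71 °C

Net feedback parameter λ = (−2.8) + (+0.827) + (-0.577) + (+0.486) + (+1.1) = -0.964 W/m²/K.
ΔT = −F/λ = −5.5/(-0.964) = 5.71 °C.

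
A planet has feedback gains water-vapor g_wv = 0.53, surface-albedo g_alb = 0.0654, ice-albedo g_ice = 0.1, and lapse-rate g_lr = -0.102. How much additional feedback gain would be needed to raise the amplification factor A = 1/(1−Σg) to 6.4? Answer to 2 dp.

Current total gain = 0.5934.
Target gain for A = 6.4: g* = 1 − 1/6.4 = 0.8438.
Additional gain needed = 0.8438 − 0.5934 = 0.25.

0.25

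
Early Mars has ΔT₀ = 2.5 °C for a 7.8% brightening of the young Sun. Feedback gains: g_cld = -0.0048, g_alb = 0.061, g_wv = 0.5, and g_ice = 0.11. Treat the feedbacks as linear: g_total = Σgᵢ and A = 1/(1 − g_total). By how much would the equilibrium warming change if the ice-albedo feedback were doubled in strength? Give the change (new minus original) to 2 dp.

Original: g = 0.6662, ΔT = 2.5/(1−0.6662) = 7.4895 °C.
With doubled ice-albedo: g' = 0.7762, ΔT' = 2.5/(1−0.7762) = 11.1707 °C.
Change = 11.1707 − 7.4895 = 3.68 °C.

3.68 °C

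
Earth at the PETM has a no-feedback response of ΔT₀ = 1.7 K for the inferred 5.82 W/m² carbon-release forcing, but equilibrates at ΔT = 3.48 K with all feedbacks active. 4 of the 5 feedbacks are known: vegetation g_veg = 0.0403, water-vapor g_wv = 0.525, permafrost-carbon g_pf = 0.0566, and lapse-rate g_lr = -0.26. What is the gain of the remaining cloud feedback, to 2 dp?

Amplification A = ΔT/ΔT₀ = 3.48/1.7 = 2.047.
Total gain g = 1 − 1/A = 1 − 1/2.047 = 0.5115.
Known gains sum to 0.0403 + 0.525 + 0.0566 − 0.26 = 0.3619.
g_cld = 0.5115 − 0.3619 = 0.15.

0.15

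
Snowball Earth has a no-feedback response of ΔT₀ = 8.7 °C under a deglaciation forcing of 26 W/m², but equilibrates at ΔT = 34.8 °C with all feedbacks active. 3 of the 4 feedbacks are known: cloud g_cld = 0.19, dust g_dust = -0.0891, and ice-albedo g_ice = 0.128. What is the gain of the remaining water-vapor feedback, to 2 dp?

Amplification A = ΔT/ΔT₀ = 34.8/8.7 = 4.
Total gain g = 1 − 1/A = 1 − 1/4 = 0.75.
Known gains sum to 0.19 − 0.0891 + 0.128 = 0.2289.
g_wv = 0.75 − 0.2289 = 0.52.

0.52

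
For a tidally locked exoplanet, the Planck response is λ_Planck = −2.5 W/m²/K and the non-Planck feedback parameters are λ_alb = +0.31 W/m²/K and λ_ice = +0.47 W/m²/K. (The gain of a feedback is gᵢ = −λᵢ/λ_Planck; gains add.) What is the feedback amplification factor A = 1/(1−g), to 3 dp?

1.453

Convert to gains: g_alb = 0.31/2.5 = 0.124; g_ice = 0.47/2.5 = 0.188.
Total gain g = 0.312.
A = 1/(1 − 0.312) = 1.453.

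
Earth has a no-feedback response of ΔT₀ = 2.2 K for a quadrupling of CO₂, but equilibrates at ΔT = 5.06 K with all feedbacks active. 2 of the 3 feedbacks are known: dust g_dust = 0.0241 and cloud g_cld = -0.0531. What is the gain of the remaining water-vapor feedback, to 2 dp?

0.59

Amplification A = ΔT/ΔT₀ = 5.06/2.2 = 2.3.
Total gain g = 1 − 1/A = 1 − 1/2.3 = 0.5652.
Known gains sum to 0.0241 − 0.0531 = -0.029.
g_wv = 0.5652 + 0.029 = 0.59.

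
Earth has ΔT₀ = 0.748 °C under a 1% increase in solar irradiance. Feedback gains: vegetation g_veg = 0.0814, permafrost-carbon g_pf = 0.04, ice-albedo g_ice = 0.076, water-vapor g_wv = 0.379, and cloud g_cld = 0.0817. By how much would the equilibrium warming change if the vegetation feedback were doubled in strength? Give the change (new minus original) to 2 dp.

0.68 °C

Original: g = 0.6581, ΔT = 0.748/(1−0.6581) = 2.1878 °C.
With doubled vegetation: g' = 0.7395, ΔT' = 0.748/(1−0.7395) = 2.8714 °C.
Change = 2.8714 − 2.1878 = 0.68 °C.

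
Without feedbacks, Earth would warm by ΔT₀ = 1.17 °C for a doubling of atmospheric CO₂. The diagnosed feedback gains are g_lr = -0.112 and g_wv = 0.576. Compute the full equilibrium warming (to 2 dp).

Total gain g = -0.112 + 0.576 = 0.464.
Amplification A = 1/(1 − 0.464) = 1.866.
ΔT = 1.17 × 1.866 = 2.18 °C.

2.18 °C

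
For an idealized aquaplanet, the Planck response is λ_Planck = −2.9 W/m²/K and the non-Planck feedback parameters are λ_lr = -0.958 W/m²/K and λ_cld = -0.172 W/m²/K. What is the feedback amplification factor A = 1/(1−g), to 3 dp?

Convert to gains: g_lr = -0.958/2.9 = -0.3303; g_cld = -0.172/2.9 = -0.05931.
Total gain g = -0.38961.
A = 1/(1 + 0.38961) = 0.720.

0.720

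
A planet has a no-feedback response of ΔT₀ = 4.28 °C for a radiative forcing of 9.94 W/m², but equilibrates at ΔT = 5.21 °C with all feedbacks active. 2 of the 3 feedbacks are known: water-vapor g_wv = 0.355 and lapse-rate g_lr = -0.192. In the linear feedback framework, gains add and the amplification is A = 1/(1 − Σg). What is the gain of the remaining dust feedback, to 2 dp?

Amplification A = ΔT/ΔT₀ = 5.21/4.28 = 1.217.
Total gain g = 1 − 1/A = 1 − 1/1.217 = 0.1783.
Known gains sum to 0.355 − 0.192 = 0.163.
g_dust = 0.1783 − 0.163 = 0.02.

0.02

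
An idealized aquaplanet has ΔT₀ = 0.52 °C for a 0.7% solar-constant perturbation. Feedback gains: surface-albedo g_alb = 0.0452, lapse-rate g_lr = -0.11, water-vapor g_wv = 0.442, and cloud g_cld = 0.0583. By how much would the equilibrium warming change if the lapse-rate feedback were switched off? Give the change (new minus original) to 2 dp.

Original: g = 0.4355, ΔT = 0.52/(1−0.4355) = 0.9212 °C.
Without lapse-rate: g' = 0.5455, ΔT' = 0.52/(1−0.5455) = 1.1441 °C.
Change = 1.1441 − 0.9212 = 0.22 °C.

0.22 °C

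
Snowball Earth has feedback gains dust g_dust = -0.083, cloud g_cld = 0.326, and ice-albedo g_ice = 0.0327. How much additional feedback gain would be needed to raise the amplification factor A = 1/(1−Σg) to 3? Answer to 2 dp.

Current total gain = 0.2757.
Target gain for A = 3: g* = 1 − 1/3 = 0.6667.
Additional gain needed = 0.6667 − 0.2757 = 0.39.

0.39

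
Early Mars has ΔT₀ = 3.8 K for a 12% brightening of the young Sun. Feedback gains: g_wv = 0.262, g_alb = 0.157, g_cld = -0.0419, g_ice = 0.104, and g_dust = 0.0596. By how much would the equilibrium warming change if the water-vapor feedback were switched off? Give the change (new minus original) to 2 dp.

Original: g = 0.5407, ΔT = 3.8/(1−0.5407) = 8.2735 K.
Without water-vapor: g' = 0.2787, ΔT' = 3.8/(1−0.2787) = 5.2683 K.
Change = 5.2683 − 8.2735 = -3.01 K.

-3.01 K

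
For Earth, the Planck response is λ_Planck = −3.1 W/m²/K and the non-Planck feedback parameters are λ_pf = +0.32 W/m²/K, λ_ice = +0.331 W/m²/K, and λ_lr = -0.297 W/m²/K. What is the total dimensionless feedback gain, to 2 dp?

Convert to gains: g_pf = 0.32/3.1 = 0.1032; g_ice = 0.331/3.1 = 0.1068; g_lr = -0.297/3.1 = -0.09581.
Total gain g = 0.11419.

0.11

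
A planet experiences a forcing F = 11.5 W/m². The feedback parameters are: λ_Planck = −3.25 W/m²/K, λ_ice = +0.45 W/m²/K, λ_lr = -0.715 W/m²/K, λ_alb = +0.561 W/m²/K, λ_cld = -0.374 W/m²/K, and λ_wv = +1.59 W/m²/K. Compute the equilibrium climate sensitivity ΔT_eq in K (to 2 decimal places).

6.62 K

Net feedback parameter λ = (−3.25) + (+0.45) + (-0.715) + (+0.561) + (-0.374) + (+1.59) = -1.738 W/m²/K.
ΔT = −F/λ = −11.5/(-1.738) = 6.62 K.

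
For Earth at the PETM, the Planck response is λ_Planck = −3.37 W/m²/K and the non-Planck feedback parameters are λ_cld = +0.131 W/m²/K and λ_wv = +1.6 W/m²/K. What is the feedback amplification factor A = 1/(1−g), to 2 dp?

2.06

Convert to gains: g_cld = 0.131/3.37 = 0.03887; g_wv = 1.6/3.37 = 0.4748.
Total gain g = 0.51367.
A = 1/(1 − 0.51367) = 2.06.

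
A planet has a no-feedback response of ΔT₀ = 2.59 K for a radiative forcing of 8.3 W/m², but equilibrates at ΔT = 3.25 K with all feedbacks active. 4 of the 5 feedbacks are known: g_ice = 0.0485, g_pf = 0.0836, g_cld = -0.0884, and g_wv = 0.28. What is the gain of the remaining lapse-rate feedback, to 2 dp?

-0.12

Amplification A = ΔT/ΔT₀ = 3.25/2.59 = 1.255.
Total gain g = 1 − 1/A = 1 − 1/1.255 = 0.2032.
Known gains sum to 0.0485 + 0.0836 − 0.0884 + 0.28 = 0.3237.
g_lr = 0.2032 − 0.3237 = -0.12.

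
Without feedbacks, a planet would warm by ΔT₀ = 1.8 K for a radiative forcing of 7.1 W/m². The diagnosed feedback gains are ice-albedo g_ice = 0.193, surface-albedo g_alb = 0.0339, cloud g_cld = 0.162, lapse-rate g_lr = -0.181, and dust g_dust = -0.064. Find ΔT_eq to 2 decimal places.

2.10 K

Total gain g = 0.193 + 0.0339 + 0.162 − 0.181 − 0.064 = 0.1439.
Amplification A = 1/(1 − 0.1439) = 1.168.
ΔT = 1.8 × 1.168 = 2.10 K.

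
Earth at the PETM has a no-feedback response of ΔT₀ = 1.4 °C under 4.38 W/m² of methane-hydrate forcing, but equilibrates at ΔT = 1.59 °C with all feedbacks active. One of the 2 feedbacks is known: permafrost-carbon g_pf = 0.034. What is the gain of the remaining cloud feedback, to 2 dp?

0.09

Amplification A = ΔT/ΔT₀ = 1.59/1.4 = 1.136.
Total gain g = 1 − 1/A = 1 − 1/1.136 = 0.1197.
The known gain is 0.034.
g_cld = 0.1197 − 0.034 = 0.09.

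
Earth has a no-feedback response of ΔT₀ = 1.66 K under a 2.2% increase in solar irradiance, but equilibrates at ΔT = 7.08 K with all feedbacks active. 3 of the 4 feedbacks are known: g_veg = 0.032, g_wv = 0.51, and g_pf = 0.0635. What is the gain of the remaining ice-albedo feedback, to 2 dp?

0.16

Amplification A = ΔT/ΔT₀ = 7.08/1.66 = 4.265.
Total gain g = 1 − 1/A = 1 − 1/4.265 = 0.7655.
Known gains sum to 0.032 + 0.51 + 0.0635 = 0.6055.
g_ice = 0.7655 − 0.6055 = 0.16.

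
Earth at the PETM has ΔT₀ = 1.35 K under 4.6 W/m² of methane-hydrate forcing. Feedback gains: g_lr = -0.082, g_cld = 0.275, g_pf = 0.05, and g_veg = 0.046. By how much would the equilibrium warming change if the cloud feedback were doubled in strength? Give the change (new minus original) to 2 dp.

Original: g = 0.289, ΔT = 1.35/(1−0.289) = 1.8987 K.
With doubled cloud: g' = 0.564, ΔT' = 1.35/(1−0.564) = 3.0963 K.
Change = 3.0963 − 1.8987 = 1.20 K.

1.20 K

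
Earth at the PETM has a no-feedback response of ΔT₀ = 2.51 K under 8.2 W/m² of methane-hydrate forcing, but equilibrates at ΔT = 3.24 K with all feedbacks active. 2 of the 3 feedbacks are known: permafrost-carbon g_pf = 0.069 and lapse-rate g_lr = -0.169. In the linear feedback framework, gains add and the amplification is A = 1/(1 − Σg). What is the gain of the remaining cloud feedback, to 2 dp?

Amplification A = ΔT/ΔT₀ = 3.24/2.51 = 1.291.
Total gain g = 1 − 1/A = 1 − 1/1.291 = 0.2254.
Known gains sum to 0.069 − 0.169 = -0.1.
g_cld = 0.2254 + 0.1 = 0.33.

0.33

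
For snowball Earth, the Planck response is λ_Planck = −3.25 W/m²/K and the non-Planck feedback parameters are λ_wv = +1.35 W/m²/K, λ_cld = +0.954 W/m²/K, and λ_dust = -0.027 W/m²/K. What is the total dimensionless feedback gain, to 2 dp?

0.70

Convert to gains: g_wv = 1.35/3.25 = 0.4154; g_cld = 0.954/3.25 = 0.2935; g_dust = -0.027/3.25 = -0.008308.
Total gain g = 0.700592.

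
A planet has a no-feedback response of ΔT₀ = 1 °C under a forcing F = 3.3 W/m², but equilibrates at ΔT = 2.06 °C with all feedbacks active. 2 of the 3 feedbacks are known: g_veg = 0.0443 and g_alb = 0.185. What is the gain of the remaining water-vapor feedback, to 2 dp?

Amplification A = ΔT/ΔT₀ = 2.06/1 = 2.06.
Total gain g = 1 − 1/A = 1 − 1/2.06 = 0.5146.
Known gains sum to 0.0443 + 0.185 = 0.2293.
g_wv = 0.5146 − 0.2293 = 0.29.

0.29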